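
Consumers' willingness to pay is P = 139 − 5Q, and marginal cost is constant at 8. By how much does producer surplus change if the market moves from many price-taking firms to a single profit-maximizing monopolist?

Under competition P = MC = 8, so Q = (139 − 8)/5 = 26.2.
PS = (8 − 8)·26.2 = 0.
Monopoly sets MR = MC: 139 − 10Q = 8 ⇒ Q = 13.1, P = 139 − 5·13.1 = 73.5.
PS = (73.5 − 8)·13.1 = 858.05.
Change in producer surplus: 858.05 − 0 = 858.05.

PS rises by 858.05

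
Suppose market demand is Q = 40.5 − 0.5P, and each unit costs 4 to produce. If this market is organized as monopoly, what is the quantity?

Q = 19.25

Inverting demand: P = 81 − 2Q.
The monopolist equates marginal revenue to marginal cost: 81 − 4Q = 4, so Q = 19.25. From demand, P = 42.5.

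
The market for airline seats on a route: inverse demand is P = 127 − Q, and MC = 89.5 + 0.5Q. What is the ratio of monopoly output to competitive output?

A monopolist chooses Q where MR = MC. MR = 127 − 2Q; setting this equal to 89.5 + 0.5Q gives Q = 15 and P = 112.
Under competition P = MC: 127 − Q = 89.5 + 0.5Q ⇒ Q = 25, P = 102.
Ratio Q_m/Q_c = 15/25 = 0.6.

Q_m/Q_c = 0.6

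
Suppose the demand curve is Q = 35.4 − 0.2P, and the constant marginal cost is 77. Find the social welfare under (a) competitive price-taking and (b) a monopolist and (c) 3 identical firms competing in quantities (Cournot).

Competition: TS = 1000; Monopoly: TS = 750; Cournot: TS = 937.5

Inverting demand: P = 177 − 5Q.
Under competition P = MC = 77, so Q = (177 − 77)/5 = 20.
CS = ½·(177 − 77)·20 = 1000; PS = (77 − 77)·20 = 0; TS = 1000.
Monopoly sets MR = MC: 177 − 10Q = 77 ⇒ Q = 10, P = 177 − 5·10 = 127.
CS = ½·(177 − 127)·10 = 250; PS = (127 − 77)·10 = 500; TS = 750.
With 3 symmetric Cournot firms, each firm's FOC gives 177 − 20q = 77, so q = 5, Q = 3·5 = 15, and P = 102.
CS = ½·(177 − 102)·15 = 562.5; PS = (102 − 77)·15 = 375; TS = 937.5.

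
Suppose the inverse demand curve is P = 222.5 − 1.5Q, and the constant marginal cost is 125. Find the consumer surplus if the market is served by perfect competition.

Competitive firms price at marginal cost: P = 125, giving Q = 65.
CS = ½·(222.5 − 125)·65 = 3168.75.

CS = 3168.75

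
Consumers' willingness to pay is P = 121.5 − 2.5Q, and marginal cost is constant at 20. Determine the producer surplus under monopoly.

Monopoly sets MR = MC: 121.5 − 5Q = 20 ⇒ Q = 20.3, P = 121.5 − 2.5·20.3 = 70.75.
PS = (70.75 − 20)·20.3 = 1030.225.

PS = 1030.225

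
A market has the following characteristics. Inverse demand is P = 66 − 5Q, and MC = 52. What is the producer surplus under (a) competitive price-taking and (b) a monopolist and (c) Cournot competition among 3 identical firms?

Competitive firms price at marginal cost: P = 52, giving Q = 2.8.
PS = (52 − 52)·2.8 = 0.
A monopolist chooses Q where MR = MC. MR = 66 − 10Q; setting this equal to 52 gives Q = 1.4 and P = 59.
PS = (59 − 52)·1.4 = 9.8.
With 3 symmetric Cournot firms, each firm's FOC gives 66 − 20q = 52, so q = 0.7, Q = 3·0.7 = 2.1, and P = 55.5.
PS = (55.5 − 52)·2.1 = 7.35.

Competition: PS = 0; Monopoly: PS = 9.8; Cournot: PS = 7.35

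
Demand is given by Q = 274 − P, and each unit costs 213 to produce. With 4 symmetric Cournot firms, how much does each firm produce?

q_i = 12.2

Inverting demand: P = 274 − Q.
In a 4-firm Cournot equilibrium, symmetry and the first-order condition give q = (274 − 213)/(5) = 12.2. So Q = 48.8 and P = 225.2.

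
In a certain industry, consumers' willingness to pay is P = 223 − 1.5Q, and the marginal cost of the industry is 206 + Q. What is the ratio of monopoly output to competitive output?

Q_m/Q_c = 0.625

Monopoly sets MR = MC: 223 − 3Q = 206 + Q ⇒ Q = 4.25, P = 223 − 1.5·4.25 = 216.625.
Under competition P = MC: 223 − 1.5Q = 206 + Q ⇒ Q = 6.8, P = 212.8.
Ratio Q_m/Q_c = 4.25/6.8 = 0.625.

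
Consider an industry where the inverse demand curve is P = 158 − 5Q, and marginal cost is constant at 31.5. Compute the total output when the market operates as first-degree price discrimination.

With perfect price discrimination, output is the efficient level Q = 25.3 (where demand meets MC), but every buyer pays their willingness to pay: CS = 0 and PS = total surplus.

Q = 25.3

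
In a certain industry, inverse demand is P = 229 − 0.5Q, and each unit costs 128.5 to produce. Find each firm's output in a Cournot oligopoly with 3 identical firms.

q_i = 50.25

With 3 symmetric Cournot firms, each firm's FOC gives 229 − 2q = 128.5, so q = 50.25, Q = 3·50.25 = 150.75, and P = 153.625.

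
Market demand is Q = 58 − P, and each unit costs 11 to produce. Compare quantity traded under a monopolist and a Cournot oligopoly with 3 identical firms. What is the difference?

Inverting demand: P = 58 − Q.
Monopoly sets MR = MC: 58 − 2Q = 11 ⇒ Q = 23.5, P = 58 − 23.5 = 34.5.
With 3 symmetric Cournot firms, each firm's FOC gives 58 − 4q = 11, so q = 11.75, Q = 3·11.75 = 35.25, and P = 22.75.
Change in quantity traded: 35.25 − 23.5 = 11.75.

Quantity traded rises by 11.75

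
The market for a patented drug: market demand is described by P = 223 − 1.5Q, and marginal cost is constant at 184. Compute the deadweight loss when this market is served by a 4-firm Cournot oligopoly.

Under competition P = MC = 184, so Q = (223 − 184)/1.5 = 26.
In a 4-firm Cournot equilibrium, symmetry and the first-order condition give q = (223 − 184)/(7.5) = 5.2. So Q = 20.8 and P = 191.8.
DWL is the triangle between Q = 20.8 and Q = 26: ½·(26 − 20.8)·(191.8 − 184) = 20.28.

DWL = 20.28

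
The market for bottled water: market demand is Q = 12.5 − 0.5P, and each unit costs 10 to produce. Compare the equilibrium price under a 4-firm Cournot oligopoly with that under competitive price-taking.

Inverting demand: P = 25 − 2Q.
With 4 symmetric Cournot firms, each firm's FOC gives 25 − 10q = 10, so q = 1.5, Q = 4·1.5 = 6, and P = 13.
Perfect competition: P = MC = 10, so 25 − 2Q = 10 and Q = 7.5.

Cournot: P = 13; Competition: P = 10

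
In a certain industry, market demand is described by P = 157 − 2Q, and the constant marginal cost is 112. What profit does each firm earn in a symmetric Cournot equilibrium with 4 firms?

Cournot with 4 identical firms: the symmetric best-response condition is 157 − 10q = 112. Each firm produces q = 4.5, total output Q = 18, price P = 121.
Each firm's profit = (121 − 112)·4.5 = 40.5.

π_i = 40.5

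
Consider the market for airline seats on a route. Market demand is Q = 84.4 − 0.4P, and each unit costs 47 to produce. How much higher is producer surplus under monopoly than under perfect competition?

Producer surplus rises by 2689.6

Inverting demand: P = 211 − 2.5Q.
Competitive firms price at marginal cost: P = 47, giving Q = 65.6.
PS = (47 − 47)·65.6 = 0.
The monopolist equates marginal revenue to marginal cost: 211 − 5Q = 47, so Q = 32.8. From demand, P = 129.
PS = (129 − 47)·32.8 = 2689.6.
Change in producer surplus: 2689.6 − 0 = 2689.6.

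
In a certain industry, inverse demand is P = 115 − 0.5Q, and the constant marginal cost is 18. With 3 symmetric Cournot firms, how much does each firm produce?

q_i = 48.5

With 3 symmetric Cournot firms, each firm's FOC gives 115 − 2q = 18, so q = 48.5, Q = 3·48.5 = 145.5, and P = 42.25.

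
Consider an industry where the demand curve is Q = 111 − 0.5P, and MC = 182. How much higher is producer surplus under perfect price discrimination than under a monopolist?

PS rises by 200

Inverting demand: P = 222 − 2Q.
Monopoly sets MR = MC: 222 − 4Q = 182 ⇒ Q = 10, P = 222 − 2·10 = 202.
PS = (202 − 182)·10 = 200.
A perfectly discriminating monopolist sells every unit with P(Q) ≥ MC(Q), so output equals the competitive quantity Q = 20. Each buyer pays their reservation price, so CS = 0 and the firm captures all surplus.
PS = ½·(222 − 182)·20 = 400.
Change in producer surplus: 400 − 200 = 200.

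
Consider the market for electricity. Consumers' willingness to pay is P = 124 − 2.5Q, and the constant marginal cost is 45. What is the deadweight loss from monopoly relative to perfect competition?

DWL = 312.05

Under competition P = MC = 45, so Q = (124 − 45)/2.5 = 31.6.
Monopoly sets MR = MC: 124 − 5Q = 45 ⇒ Q = 15.8, P = 124 − 2.5·15.8 = 84.5.
DWL is the triangle between Q = 15.8 and Q = 31.6: ½·(31.6 − 15.8)·(84.5 − 45) = 312.05.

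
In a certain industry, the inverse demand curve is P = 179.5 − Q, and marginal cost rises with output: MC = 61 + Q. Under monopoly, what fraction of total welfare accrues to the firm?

PS/TS = 0.75

The monopolist equates marginal revenue to marginal cost: 179.5 − 2Q = 61 + Q, so Q = 39.5. From demand, P = 140.
CS = ½·(179.5 − 140)·39.5 = 780.125.
PS = P·Q − VC(Q) = 140·39.5 − (61·39.5 + ½·1·39.5²) = 2340.375.
Share captured = PS/TS = 2340.375/3120.5 = 0.75.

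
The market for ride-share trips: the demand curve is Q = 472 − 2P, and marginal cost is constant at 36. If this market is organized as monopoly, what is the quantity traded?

Inverting demand: P = 236 − 0.5Q.
The monopolist equates marginal revenue to marginal cost: 236 − Q = 36, so Q = 200. From demand, P = 136.

Q = 200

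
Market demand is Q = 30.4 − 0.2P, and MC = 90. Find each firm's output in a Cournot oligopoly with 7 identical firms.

Inverting demand: P = 152 − 5Q.
In a 7-firm Cournot equilibrium, symmetry and the first-order condition give q = (152 − 90)/(40) = 1.55. So Q = 10.85 and P = 97.75.

q_i = 1.55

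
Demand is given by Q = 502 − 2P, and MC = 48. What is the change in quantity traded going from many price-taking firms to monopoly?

Inverting demand: P = 251 − 0.5Q.
Under competition P = MC = 48, so Q = (251 − 48)/0.5 = 406.
A monopolist chooses Q where MR = MC. MR = 251 − Q; setting this equal to 48 gives Q = 203 and P = 149.5.
Change in quantity traded: 203 − 406 = −203.

Quantity traded falls by 203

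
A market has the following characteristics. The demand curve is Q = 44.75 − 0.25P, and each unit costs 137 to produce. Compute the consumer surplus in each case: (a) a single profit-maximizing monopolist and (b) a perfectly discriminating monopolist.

Inverting demand: P = 179 − 4Q.
Monopoly sets MR = MC: 179 − 8Q = 137 ⇒ Q = 5.25, P = 179 − 4·5.25 = 158.
CS = ½·(179 − 158)·5.25 = 55.125.
With perfect price discrimination, output is the efficient level Q = 10.5 (where demand meets MC), but every buyer pays their willingness to pay: CS = 0 and PS = total surplus.
CS = 0.

Monopoly: CS = 55.125; Perfect PD: CS = 0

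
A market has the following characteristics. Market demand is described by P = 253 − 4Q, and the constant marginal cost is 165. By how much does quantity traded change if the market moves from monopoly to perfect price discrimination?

The monopolist equates marginal revenue to marginal cost: 253 − 8Q = 165, so Q = 11. From demand, P = 209.
Under first-degree price discrimination the firm charges each unit its demand price and produces up to where P = MC, i.e. Q = 22. Consumer surplus is zero; producer surplus equals total surplus.
Change in quantity traded: 22 − 11 = 11.

Quantity traded rises by 11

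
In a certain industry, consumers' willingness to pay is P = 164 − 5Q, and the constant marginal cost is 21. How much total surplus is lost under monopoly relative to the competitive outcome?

DWL = 511.225

Competitive firms price at marginal cost: P = 21, giving Q = 28.6.
Monopoly sets MR = MC: 164 − 10Q = 21 ⇒ Q = 14.3, P = 164 − 5·14.3 = 92.5.
DWL is the triangle between Q = 14.3 and Q = 28.6: ½·(28.6 − 14.3)·(92.5 − 21) = 511.225.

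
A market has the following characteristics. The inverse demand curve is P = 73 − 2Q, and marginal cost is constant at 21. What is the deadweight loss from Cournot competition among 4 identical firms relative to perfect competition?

DWL = 27.04

Perfect competition: P = MC = 21, so 73 − 2Q = 21 and Q = 26.
Cournot with 4 identical firms: the symmetric best-response condition is 73 − 10q = 21. Each firm produces q = 5.2, total output Q = 20.8, price P = 31.4.
DWL is the triangle between Q = 20.8 and Q = 26: ½·(26 − 20.8)·(31.4 − 21) = 27.04.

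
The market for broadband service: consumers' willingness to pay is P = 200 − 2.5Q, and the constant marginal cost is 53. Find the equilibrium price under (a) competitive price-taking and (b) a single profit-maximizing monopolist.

Competitive firms price at marginal cost: P = 53, giving Q = 58.8.
Monopoly sets MR = MC: 200 − 5Q = 53 ⇒ Q = 29.4, P = 200 − 2.5·29.4 = 126.5.

Competition: P = 53; Monopoly: P = 126.5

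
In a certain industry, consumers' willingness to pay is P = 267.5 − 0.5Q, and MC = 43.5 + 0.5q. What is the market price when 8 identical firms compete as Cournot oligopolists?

P = 88.3

With 8 symmetric Cournot firms, each firm's FOC gives 267.5 − 4.5q = 43.5 + 0.5q, so q = 44.8, Q = 8·44.8 = 358.4, and P = 88.3.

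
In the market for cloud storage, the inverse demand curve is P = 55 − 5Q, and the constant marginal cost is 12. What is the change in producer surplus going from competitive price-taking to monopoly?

PS rises by 92.45

Under competition P = MC = 12, so Q = (55 − 12)/5 = 8.6.
PS = (12 − 12)·8.6 = 0.
Monopoly sets MR = MC: 55 − 10Q = 12 ⇒ Q = 4.3, P = 55 − 5·4.3 = 33.5.
PS = (33.5 − 12)·4.3 = 92.45.
Change in producer surplus: 92.45 − 0 = 92.45.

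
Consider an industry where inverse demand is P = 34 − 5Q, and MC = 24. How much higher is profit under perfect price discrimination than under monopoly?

π rises by 5

The monopolist equates marginal revenue to marginal cost: 34 − 10Q = 24, so Q = 1. From demand, P = 29.
Profit = (29 − 24)·1 = 5.
Under first-degree price discrimination the firm charges each unit its demand price and produces up to where P = MC, i.e. Q = 2. Consumer surplus is zero; producer surplus equals total surplus.
PS equals the full surplus area, 10. Profit = 10 = 10.
Change in profit: 10 − 5 = 5.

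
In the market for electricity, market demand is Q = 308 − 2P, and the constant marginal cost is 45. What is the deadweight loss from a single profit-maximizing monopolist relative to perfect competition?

DWL = 2970.25

Inverting demand: P = 154 − 0.5Q.
Under competition P = MC = 45, so Q = (154 − 45)/0.5 = 218.
Monopoly sets MR = MC: 154 − Q = 45 ⇒ Q = 109, P = 154 − 0.5·109 = 99.5.
DWL is the triangle between Q = 109 and Q = 218: ½·(218 − 109)·(99.5 − 45) = 2970.25.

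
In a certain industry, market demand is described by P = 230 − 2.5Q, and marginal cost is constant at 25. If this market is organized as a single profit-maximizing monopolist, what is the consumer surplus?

CS = 2101.25

The monopolist equates marginal revenue to marginal cost: 230 − 5Q = 25, so Q = 41. From demand, P = 127.5.
CS = ½·(230 − 127.5)·41 = 2101.25.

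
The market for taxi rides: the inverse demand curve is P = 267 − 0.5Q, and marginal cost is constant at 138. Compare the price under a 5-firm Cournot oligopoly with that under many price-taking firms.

Cournot: P = 159.5; Competition: P = 138

With 5 symmetric Cournot firms, each firm's FOC gives 267 − 3q = 138, so q = 43, Q = 5·43 = 215, and P = 159.5.
Competitive firms price at marginal cost: P = 138, giving Q = 258.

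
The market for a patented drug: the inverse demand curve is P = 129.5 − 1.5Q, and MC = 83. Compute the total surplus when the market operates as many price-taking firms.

Competitive firms price at marginal cost: P = 83, giving Q = 31.
CS = ½·(129.5 − 83)·31 = 720.75; PS = (83 − 83)·31 = 0; TS = 720.75.

TS = 720.75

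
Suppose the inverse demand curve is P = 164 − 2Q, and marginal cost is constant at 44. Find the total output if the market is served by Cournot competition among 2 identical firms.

Cournot with 2 identical firms: the symmetric best-response condition is 164 − 6q = 44. Each firm produces q = 20, total output Q = 40, price P = 84.

Q = 40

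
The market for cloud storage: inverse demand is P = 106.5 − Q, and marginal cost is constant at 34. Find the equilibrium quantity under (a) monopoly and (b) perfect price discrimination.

A monopolist chooses Q where MR = MC. MR = 106.5 − 2Q; setting this equal to 34 gives Q = 36.25 and P = 70.25.
Under first-degree price discrimination the firm charges each unit its demand price and produces up to where P = MC, i.e. Q = 72.5. Consumer surplus is zero; producer surplus equals total surplus.

Monopoly: Q = 36.25; Perfect PD: Q = 72.5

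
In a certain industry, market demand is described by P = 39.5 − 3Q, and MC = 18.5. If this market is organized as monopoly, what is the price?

Monopoly sets MR = MC: 39.5 − 6Q = 18.5 ⇒ Q = 3.5, P = 39.5 − 3·3.5 = 29.

P = 29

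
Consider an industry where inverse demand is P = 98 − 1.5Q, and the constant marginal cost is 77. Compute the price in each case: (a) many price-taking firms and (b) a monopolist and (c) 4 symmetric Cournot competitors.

Competition: P = 77; Monopoly: P = 87.5; Cournot: P = 81.2

Competitive firms price at marginal cost: P = 77, giving Q = 14.
Monopoly sets MR = MC: 98 − 3Q = 77 ⇒ Q = 7, P = 98 − 1.5·7 = 87.5.
In a 4-firm Cournot equilibrium, symmetry and the first-order condition give q = (98 − 77)/(7.5) = 2.8. So Q = 11.2 and P = 81.2.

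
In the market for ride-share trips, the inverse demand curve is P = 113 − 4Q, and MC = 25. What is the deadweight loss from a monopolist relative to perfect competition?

DWL = 242

Perfect competition: P = MC = 25, so 113 − 4Q = 25 and Q = 22.
A monopolist chooses Q where MR = MC. MR = 113 − 8Q; setting this equal to 25 gives Q = 11 and P = 69.
DWL is the triangle between Q = 11 and Q = 22: ½·(22 − 11)·(69 − 25) = 242.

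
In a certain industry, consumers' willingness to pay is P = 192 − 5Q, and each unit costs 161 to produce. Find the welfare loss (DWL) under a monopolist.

Competitive firms price at marginal cost: P = 161, giving Q = 6.2.
The monopolist equates marginal revenue to marginal cost: 192 − 10Q = 161, so Q = 3.1. From demand, P = 176.5.
DWL is the triangle between Q = 3.1 and Q = 6.2: ½·(6.2 − 3.1)·(176.5 − 161) = 24.025.

DWL = 24.025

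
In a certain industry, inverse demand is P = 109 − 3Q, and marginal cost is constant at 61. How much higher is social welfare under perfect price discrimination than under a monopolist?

A monopolist chooses Q where MR = MC. MR = 109 − 6Q; setting this equal to 61 gives Q = 8 and P = 85.
CS = ½·(109 − 85)·8 = 96; PS = (85 − 61)·8 = 192; TS = 288.
With perfect price discrimination, output is the efficient level Q = 16 (where demand meets MC), but every buyer pays their willingness to pay: CS = 0 and PS = total surplus.
TS = 384 (equal to competitive TS).
Change in social welfare: 384 − 288 = 96.

TS rises by 96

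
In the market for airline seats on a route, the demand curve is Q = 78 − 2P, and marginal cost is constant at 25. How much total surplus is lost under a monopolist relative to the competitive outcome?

DWL = 49

Inverting demand: P = 39 − 0.5Q.
Competitive firms price at marginal cost: P = 25, giving Q = 28.
The monopolist equates marginal revenue to marginal cost: 39 − Q = 25, so Q = 14. From demand, P = 32.
DWL is the triangle between Q = 14 and Q = 28: ½·(28 − 14)·(32 − 25) = 49.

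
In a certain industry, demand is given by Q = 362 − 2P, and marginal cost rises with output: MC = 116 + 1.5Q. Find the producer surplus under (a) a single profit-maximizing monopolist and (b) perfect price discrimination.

Monopoly: PS = 845; Perfect PD: PS = 1056.25

Inverting demand: P = 181 − 0.5Q.
The monopolist equates marginal revenue to marginal cost: 181 − Q = 116 + 1.5Q, so Q = 26. From demand, P = 168.
PS = P·Q − VC(Q) = 168·26 − (116·26 + ½·1.5·26²) = 845.
With perfect price discrimination, output is the efficient level Q = 32.5 (where demand meets MC), but every buyer pays their willingness to pay: CS = 0 and PS = total surplus.
PS = ½·(181 − 116)·32.5 = 1056.25.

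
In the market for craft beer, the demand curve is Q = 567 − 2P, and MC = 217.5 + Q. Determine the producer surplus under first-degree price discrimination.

Inverting demand: P = 283.5 − 0.5Q.
With perfect price discrimination, output is the efficient level Q = 44 (where demand meets MC), but every buyer pays their willingness to pay: CS = 0 and PS = total surplus.
PS = ½·(283.5 − 217.5)·44 = 1452.

PS = 1452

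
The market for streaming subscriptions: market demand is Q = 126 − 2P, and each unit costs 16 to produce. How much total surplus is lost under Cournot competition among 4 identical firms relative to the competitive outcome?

DWL = 88.36

Inverting demand: P = 63 − 0.5Q.
Perfect competition: P = MC = 16, so 63 − 0.5Q = 16 and Q = 94.
Cournot with 4 identical firms: the symmetric best-response condition is 63 − 2.5q = 16. Each firm produces q = 18.8, total output Q = 75.2, price P = 25.4.
DWL is the triangle between Q = 75.2 and Q = 94: ½·(94 − 75.2)·(25.4 − 16) = 88.36.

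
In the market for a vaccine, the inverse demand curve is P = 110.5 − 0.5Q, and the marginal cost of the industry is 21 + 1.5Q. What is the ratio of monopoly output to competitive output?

Q_m/Q_c = 0.8

A monopolist chooses Q where MR = MC. MR = 110.5 − Q; setting this equal to 21 + 1.5Q gives Q = 35.8 and P = 92.6.
Under competition P = MC: 110.5 − 0.5Q = 21 + 1.5Q ⇒ Q = 44.75, P = 88.125.
Ratio Q_m/Q_c = 35.8/44.75 = 0.8.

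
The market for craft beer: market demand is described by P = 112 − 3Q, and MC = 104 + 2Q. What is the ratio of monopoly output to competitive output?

Monopoly sets MR = MC: 112 − 6Q = 104 + 2Q ⇒ Q = 1, P = 112 − 3·1 = 109.
Competitive equilibrium sets price equal to marginal cost: 112 − 3Q = 104 + 2Q, so Q = 1.6 and P = 107.2.
Ratio Q_m/Q_c = 1/1.6 = 0.625.

Q_m/Q_c = 0.625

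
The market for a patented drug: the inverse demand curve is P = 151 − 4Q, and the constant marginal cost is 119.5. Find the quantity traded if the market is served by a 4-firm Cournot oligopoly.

In a 4-firm Cournot equilibrium, symmetry and the first-order condition give q = (151 − 119.5)/(20) = 1.575. So Q = 6.3 and P = 125.8.

Q = 6.3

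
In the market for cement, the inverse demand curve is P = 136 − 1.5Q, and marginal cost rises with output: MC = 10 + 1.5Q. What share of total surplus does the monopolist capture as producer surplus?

PS/TS = 0.75

Monopoly sets MR = MC: 136 − 3Q = 10 + 1.5Q ⇒ Q = 28, P = 136 − 1.5·28 = 94.
CS = ½·(136 − 94)·28 = 588.
PS = P·Q − VC(Q) = 94·28 − (10·28 + ½·1.5·28²) = 1764.
Share captured = PS/TS = 1764/2352 = 0.75.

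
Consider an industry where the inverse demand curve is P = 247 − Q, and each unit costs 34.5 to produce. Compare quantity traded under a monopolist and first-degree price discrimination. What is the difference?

Quantity traded rises by 106.25

A monopolist chooses Q where MR = MC. MR = 247 − 2Q; setting this equal to 34.5 gives Q = 106.25 and P = 140.75.
With perfect price discrimination, output is the efficient level Q = 212.5 (where demand meets MC), but every buyer pays their willingness to pay: CS = 0 and PS = total surplus.
Change in quantity traded: 212.5 − 106.25 = 106.25.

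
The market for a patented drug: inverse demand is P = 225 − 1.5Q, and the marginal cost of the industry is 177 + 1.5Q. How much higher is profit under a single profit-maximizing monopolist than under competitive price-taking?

Under competition P = MC: 225 − 1.5Q = 177 + 1.5Q ⇒ Q = 16, P = 201.
Profit = 201·16 − (177·16 + ½·1.5·16²) = 192.
A monopolist chooses Q where MR = MC. MR = 225 − 3Q; setting this equal to 177 + 1.5Q gives Q = 32/3 and P = 209.
Profit = 209·32/3 − (177·32/3 + ½·1.5·(32/3)²) = 256.
Change in profit: 256 − 192 = 64.

π rises by 64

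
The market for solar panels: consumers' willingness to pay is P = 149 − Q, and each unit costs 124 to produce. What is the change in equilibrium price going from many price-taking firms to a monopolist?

Equilibrium price rises by 12.5

Perfect competition: P = MC = 124, so 149 − Q = 124 and Q = 25.
Monopoly sets MR = MC: 149 − 2Q = 124 ⇒ Q = 12.5, P = 149 − 12.5 = 136.5.
Change in equilibrium price: 136.5 − 124 = 12.5.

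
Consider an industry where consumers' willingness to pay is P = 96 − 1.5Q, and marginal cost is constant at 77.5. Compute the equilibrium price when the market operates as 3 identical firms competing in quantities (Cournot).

P = 82.125

With 3 symmetric Cournot firms, each firm's FOC gives 96 − 6q = 77.5, so q = 37/12, Q = 3·37/12 = 9.25, and P = 82.125.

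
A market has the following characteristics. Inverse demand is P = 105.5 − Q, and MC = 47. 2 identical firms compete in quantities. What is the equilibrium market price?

P = 66.5

With 2 symmetric Cournot firms, each firm's FOC gives 105.5 − 3q = 47, so q = 19.5, Q = 2·19.5 = 39, and P = 66.5.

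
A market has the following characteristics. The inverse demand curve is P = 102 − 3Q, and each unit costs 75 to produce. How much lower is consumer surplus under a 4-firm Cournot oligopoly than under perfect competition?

CS falls by 43.74

Perfect competition: P = MC = 75, so 102 − 3Q = 75 and Q = 9.
CS = ½·(102 − 75)·9 = 121.5.
With 4 symmetric Cournot firms, each firm's FOC gives 102 − 15q = 75, so q = 1.8, Q = 4·1.8 = 7.2, and P = 80.4.
CS = ½·(102 − 80.4)·7.2 = 77.76.
Change in consumer surplus: 77.76 − 121.5 = −43.74.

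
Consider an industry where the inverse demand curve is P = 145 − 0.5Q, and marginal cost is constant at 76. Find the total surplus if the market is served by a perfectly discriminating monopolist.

With perfect price discrimination, output is the efficient level Q = 138 (where demand meets MC), but every buyer pays their willingness to pay: CS = 0 and PS = total surplus.
TS = 4761 (equal to competitive TS).

TS = 4761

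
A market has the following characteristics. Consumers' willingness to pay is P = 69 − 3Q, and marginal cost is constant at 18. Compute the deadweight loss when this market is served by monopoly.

DWL = 108.375

Competitive firms price at marginal cost: P = 18, giving Q = 17.
The monopolist equates marginal revenue to marginal cost: 69 − 6Q = 18, so Q = 8.5. From demand, P = 43.5.
DWL is the triangle between Q = 8.5 and Q = 17: ½·(17 − 8.5)·(43.5 − 18) = 108.375.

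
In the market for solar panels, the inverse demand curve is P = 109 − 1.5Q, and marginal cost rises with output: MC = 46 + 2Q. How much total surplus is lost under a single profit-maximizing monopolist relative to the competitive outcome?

DWL = 51.03

Under competition P = MC: 109 − 1.5Q = 46 + 2Q ⇒ Q = 18, P = 82.
The monopolist equates marginal revenue to marginal cost: 109 − 3Q = 46 + 2Q, so Q = 12.6. From demand, P = 90.1.
CS = ½·(109 − 82)·18 = 243; PS = (82·18 − 46·18 − ½·2·18²) = 324; TS = 567.
CS = ½·(109 − 90.1)·12.6 = 119.07; PS = (90.1·12.6 − 46·12.6 − ½·2·12.6²) = 396.9; TS = 515.97.
DWL = 567 − 515.97 = 51.03.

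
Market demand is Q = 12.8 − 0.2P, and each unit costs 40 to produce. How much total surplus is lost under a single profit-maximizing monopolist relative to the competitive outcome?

DWL = 14.4

Inverting demand: P = 64 − 5Q.
Perfect competition: P = MC = 40, so 64 − 5Q = 40 and Q = 4.8.
Monopoly sets MR = MC: 64 − 10Q = 40 ⇒ Q = 2.4, P = 64 − 5·2.4 = 52.
DWL is the triangle between Q = 2.4 and Q = 4.8: ½·(4.8 − 2.4)·(52 − 40) = 14.4.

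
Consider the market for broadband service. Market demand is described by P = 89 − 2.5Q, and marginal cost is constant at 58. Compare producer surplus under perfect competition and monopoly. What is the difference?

Perfect competition: P = MC = 58, so 89 − 2.5Q = 58 and Q = 12.4.
PS = (58 − 58)·12.4 = 0.
Monopoly sets MR = MC: 89 − 5Q = 58 ⇒ Q = 6.2, P = 89 − 2.5·6.2 = 73.5.
PS = (73.5 − 58)·6.2 = 96.1.
Change in producer surplus: 96.1 − 0 = 96.1.

PS rises by 96.1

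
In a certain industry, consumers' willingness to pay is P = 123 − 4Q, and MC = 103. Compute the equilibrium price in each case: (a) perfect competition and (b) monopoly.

Under competition P = MC = 103, so Q = (123 − 103)/4 = 5.
The monopolist equates marginal revenue to marginal cost: 123 − 8Q = 103, so Q = 2.5. From demand, P = 113.

Competition: P = 103; Monopoly: P = 113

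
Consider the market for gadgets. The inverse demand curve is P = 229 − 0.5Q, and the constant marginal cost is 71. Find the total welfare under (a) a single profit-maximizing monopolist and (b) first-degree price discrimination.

Monopoly: TS = 18723; Perfect PD: TS = 24964

The monopolist equates marginal revenue to marginal cost: 229 − Q = 71, so Q = 158. From demand, P = 150.
CS = ½·(229 − 150)·158 = 6241; PS = (150 − 71)·158 = 12482; TS = 18723.
Under first-degree price discrimination the firm charges each unit its demand price and produces up to where P = MC, i.e. Q = 316. Consumer surplus is zero; producer surplus equals total surplus.
TS = 24964 (equal to competitive TS).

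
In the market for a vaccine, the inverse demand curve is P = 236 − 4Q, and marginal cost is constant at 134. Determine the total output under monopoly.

Q = 12.75

Monopoly sets MR = MC: 236 − 8Q = 134 ⇒ Q = 12.75, P = 236 − 4·12.75 = 185.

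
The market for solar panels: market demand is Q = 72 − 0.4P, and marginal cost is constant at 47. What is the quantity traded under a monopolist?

Q = 26.6

Inverting demand: P = 180 − 2.5Q.
A monopolist chooses Q where MR = MC. MR = 180 − 5Q; setting this equal to 47 gives Q = 26.6 and P = 113.5.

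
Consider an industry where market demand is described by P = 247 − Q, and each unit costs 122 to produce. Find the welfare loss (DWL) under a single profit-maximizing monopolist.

DWL = 1953.125

Under competition P = MC = 122, so Q = (247 − 122)/1 = 125.
A monopolist chooses Q where MR = MC. MR = 247 − 2Q; setting this equal to 122 gives Q = 62.5 and P = 184.5.
DWL is the triangle between Q = 62.5 and Q = 125: ½·(125 − 62.5)·(184.5 − 122) = 1953.125.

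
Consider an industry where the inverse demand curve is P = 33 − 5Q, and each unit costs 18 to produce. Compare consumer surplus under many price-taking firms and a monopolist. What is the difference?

Perfect competition: P = MC = 18, so 33 − 5Q = 18 and Q = 3.
CS = ½·(33 − 18)·3 = 22.5.
A monopolist chooses Q where MR = MC. MR = 33 − 10Q; setting this equal to 18 gives Q = 1.5 and P = 25.5.
CS = ½·(33 − 25.5)·1.5 = 5.625.
Change in consumer surplus: 5.625 − 22.5 = −16.875.

Consumer surplus falls by 16.875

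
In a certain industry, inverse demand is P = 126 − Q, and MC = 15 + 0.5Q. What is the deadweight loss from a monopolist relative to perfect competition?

Competitive equilibrium sets price equal to marginal cost: 126 − Q = 15 + 0.5Q, so Q = 74 and P = 52.
The monopolist equates marginal revenue to marginal cost: 126 − 2Q = 15 + 0.5Q, so Q = 44.4. From demand, P = 81.6.
CS = ½·(126 − 52)·74 = 2738; PS = (52·74 − 15·74 − ½·0.5·74²) = 1369; TS = 4107.
CS = ½·(126 − 81.6)·44.4 = 985.68; PS = (81.6·44.4 − 15·44.4 − ½·0.5·44.4²) = 2464.2; TS = 3449.88.
DWL = 4107 − 3449.88 = 657.12.

DWL = 657.12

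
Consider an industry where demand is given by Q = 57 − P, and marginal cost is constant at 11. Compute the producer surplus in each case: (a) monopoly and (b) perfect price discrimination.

Inverting demand: P = 57 − Q.
Monopoly sets MR = MC: 57 − 2Q = 11 ⇒ Q = 23, P = 57 − 23 = 34.
PS = (34 − 11)·23 = 529.
With perfect price discrimination, output is the efficient level Q = 46 (where demand meets MC), but every buyer pays their willingness to pay: CS = 0 and PS = total surplus.
PS = ½·(57 − 11)·46 = 1058.

Monopoly: PS = 529; Perfect PD: PS = 1058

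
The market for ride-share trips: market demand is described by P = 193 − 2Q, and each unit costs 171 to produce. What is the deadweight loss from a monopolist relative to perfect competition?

Competitive firms price at marginal cost: P = 171, giving Q = 11.
Monopoly sets MR = MC: 193 − 4Q = 171 ⇒ Q = 5.5, P = 193 − 2·5.5 = 182.
DWL is the triangle between Q = 5.5 and Q = 11: ½·(11 − 5.5)·(182 − 171) = 30.25.

DWL = 30.25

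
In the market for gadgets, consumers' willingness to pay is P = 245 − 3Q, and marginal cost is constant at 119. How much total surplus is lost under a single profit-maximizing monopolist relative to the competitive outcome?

DWL = 661.5

Under competition P = MC = 119, so Q = (245 − 119)/3 = 42.
The monopolist equates marginal revenue to marginal cost: 245 − 6Q = 119, so Q = 21. From demand, P = 182.
DWL is the triangle between Q = 21 and Q = 42: ½·(42 − 21)·(182 − 119) = 661.5.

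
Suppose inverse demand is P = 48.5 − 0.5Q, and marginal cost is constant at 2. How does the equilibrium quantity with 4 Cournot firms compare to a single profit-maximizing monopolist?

With 4 symmetric Cournot firms, each firm's FOC gives 48.5 − 2.5q = 2, so q = 18.6, Q = 4·18.6 = 74.4, and P = 11.3.
A monopolist chooses Q where MR = MC. MR = 48.5 − Q; setting this equal to 2 gives Q = 46.5 and P = 25.25.

Cournot: Q = 74.4; Monopoly: Q = 46.5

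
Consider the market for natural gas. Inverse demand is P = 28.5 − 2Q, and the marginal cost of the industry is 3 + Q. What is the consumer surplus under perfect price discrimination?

CS = 0

With perfect price discrimination, output is the efficient level Q = 8.5 (where demand meets MC), but every buyer pays their willingness to pay: CS = 0 and PS = total surplus.
CS = 0.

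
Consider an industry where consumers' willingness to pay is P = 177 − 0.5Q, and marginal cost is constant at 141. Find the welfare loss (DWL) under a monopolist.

DWL = 324

Under competition P = MC = 141, so Q = (177 − 141)/0.5 = 72.
Monopoly sets MR = MC: 177 − Q = 141 ⇒ Q = 36, P = 177 − 0.5·36 = 159.
DWL is the triangle between Q = 36 and Q = 72: ½·(72 − 36)·(159 − 141) = 324.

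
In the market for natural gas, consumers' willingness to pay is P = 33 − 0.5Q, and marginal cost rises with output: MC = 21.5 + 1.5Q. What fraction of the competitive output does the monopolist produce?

Q_m/Q_c = 0.8

The monopolist equates marginal revenue to marginal cost: 33 − Q = 21.5 + 1.5Q, so Q = 4.6. From demand, P = 30.7.
Competitive equilibrium sets price equal to marginal cost: 33 − 0.5Q = 21.5 + 1.5Q, so Q = 5.75 and P = 30.125.
Ratio Q_m/Q_c = 4.6/5.75 = 0.8.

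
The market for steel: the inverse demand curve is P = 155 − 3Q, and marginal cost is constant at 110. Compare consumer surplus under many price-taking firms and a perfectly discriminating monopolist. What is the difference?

CS falls by 337.5

Competitive firms price at marginal cost: P = 110, giving Q = 15.
CS = ½·(155 − 110)·15 = 337.5.
A perfectly discriminating monopolist sells every unit with P(Q) ≥ MC(Q), so output equals the competitive quantity Q = 15. Each buyer pays their reservation price, so CS = 0 and the firm captures all surplus.
CS = 0.
Change in consumer surplus: 0 − 337.5 = −337.5.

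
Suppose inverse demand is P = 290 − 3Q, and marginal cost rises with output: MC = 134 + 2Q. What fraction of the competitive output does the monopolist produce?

Q_m/Q_c = 0.625

Monopoly sets MR = MC: 290 − 6Q = 134 + 2Q ⇒ Q = 19.5, P = 290 − 3·19.5 = 231.5.
Competitive equilibrium sets price equal to marginal cost: 290 − 3Q = 134 + 2Q, so Q = 31.2 and P = 196.4.
Ratio Q_m/Q_c = 19.5/31.2 = 0.625.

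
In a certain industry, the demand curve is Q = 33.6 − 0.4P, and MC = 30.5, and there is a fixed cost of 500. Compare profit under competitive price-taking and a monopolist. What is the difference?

π rises by 286.225

Inverting demand: P = 84 − 2.5Q.
Competitive firms price at marginal cost: P = 30.5, giving Q = 21.4.
Profit = (30.5 − 30.5)·21.4 − 500 = −500.
Monopoly sets MR = MC: 84 − 5Q = 30.5 ⇒ Q = 10.7, P = 84 − 2.5·10.7 = 57.25.
Profit = (57.25 − 30.5)·10.7 − 500 = −213.775.
Change in profit: −213.775 − −500 = 286.225.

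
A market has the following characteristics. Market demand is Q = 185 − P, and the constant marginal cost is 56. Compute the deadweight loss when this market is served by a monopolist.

Inverting demand: P = 185 − Q.
Perfect competition: P = MC = 56, so 185 − Q = 56 and Q = 129.
The monopolist equates marginal revenue to marginal cost: 185 − 2Q = 56, so Q = 64.5. From demand, P = 120.5.
DWL is the triangle between Q = 64.5 and Q = 129: ½·(129 − 64.5)·(120.5 − 56) = 2080.125.

DWL = 2080.125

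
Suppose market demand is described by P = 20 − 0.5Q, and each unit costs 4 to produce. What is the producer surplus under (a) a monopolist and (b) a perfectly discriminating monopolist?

Monopoly sets MR = MC: 20 − Q = 4 ⇒ Q = 16, P = 20 − 0.5·16 = 12.
PS = (12 − 4)·16 = 128.
A perfectly discriminating monopolist sells every unit with P(Q) ≥ MC(Q), so output equals the competitive quantity Q = 32. Each buyer pays their reservation price, so CS = 0 and the firm captures all surplus.
PS = ½·(20 − 4)·32 = 256.

Monopoly: PS = 128; Perfect PD: PS = 256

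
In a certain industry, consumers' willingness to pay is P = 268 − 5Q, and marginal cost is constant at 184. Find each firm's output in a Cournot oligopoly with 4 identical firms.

With 4 symmetric Cournot firms, each firm's FOC gives 268 − 25q = 184, so q = 3.36, Q = 4·3.36 = 13.44, and P = 200.8.

q_i = 3.36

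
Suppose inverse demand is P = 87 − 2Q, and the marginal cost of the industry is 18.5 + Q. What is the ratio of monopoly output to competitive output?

The monopolist equates marginal revenue to marginal cost: 87 − 4Q = 18.5 + Q, so Q = 13.7. From demand, P = 59.6.
Under competition P = MC: 87 − 2Q = 18.5 + Q ⇒ Q = 137/6, P = 124/3.
Ratio Q_m/Q_c = 13.7/(137/6) = 0.6.

Q_m/Q_c = 0.6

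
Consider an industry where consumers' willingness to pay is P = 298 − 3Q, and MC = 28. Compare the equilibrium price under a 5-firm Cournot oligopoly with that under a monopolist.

In a 5-firm Cournot equilibrium, symmetry and the first-order condition give q = (298 − 28)/(18) = 15. So Q = 75 and P = 73.
The monopolist equates marginal revenue to marginal cost: 298 − 6Q = 28, so Q = 45. From demand, P = 163.

Cournot: P = 73; Monopoly: P = 163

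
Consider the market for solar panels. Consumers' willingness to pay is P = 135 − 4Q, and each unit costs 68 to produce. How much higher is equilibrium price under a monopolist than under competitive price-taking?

P rises by 33.5

Perfect competition: P = MC = 68, so 135 − 4Q = 68 and Q = 16.75.
The monopolist equates marginal revenue to marginal cost: 135 − 8Q = 68, so Q = 8.375. From demand, P = 101.5.
Change in equilibrium price: 101.5 − 68 = 33.5.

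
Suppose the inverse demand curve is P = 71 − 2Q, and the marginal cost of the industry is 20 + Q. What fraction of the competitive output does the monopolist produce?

Q_m/Q_c = 0.6

Monopoly sets MR = MC: 71 − 4Q = 20 + Q ⇒ Q = 10.2, P = 71 − 2·10.2 = 50.6.
Competitive equilibrium sets price equal to marginal cost: 71 − 2Q = 20 + Q, so Q = 17 and P = 37.
Ratio Q_m/Q_c = 10.2/17 = 0.6.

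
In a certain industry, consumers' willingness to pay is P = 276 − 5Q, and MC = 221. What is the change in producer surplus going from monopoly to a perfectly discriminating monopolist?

Monopoly sets MR = MC: 276 − 10Q = 221 ⇒ Q = 5.5, P = 276 − 5·5.5 = 248.5.
PS = (248.5 − 221)·5.5 = 151.25.
A perfectly discriminating monopolist sells every unit with P(Q) ≥ MC(Q), so output equals the competitive quantity Q = 11. Each buyer pays their reservation price, so CS = 0 and the firm captures all surplus.
PS = ½·(276 − 221)·11 = 302.5.
Change in producer surplus: 302.5 − 151.25 = 151.25.

PS rises by 151.25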